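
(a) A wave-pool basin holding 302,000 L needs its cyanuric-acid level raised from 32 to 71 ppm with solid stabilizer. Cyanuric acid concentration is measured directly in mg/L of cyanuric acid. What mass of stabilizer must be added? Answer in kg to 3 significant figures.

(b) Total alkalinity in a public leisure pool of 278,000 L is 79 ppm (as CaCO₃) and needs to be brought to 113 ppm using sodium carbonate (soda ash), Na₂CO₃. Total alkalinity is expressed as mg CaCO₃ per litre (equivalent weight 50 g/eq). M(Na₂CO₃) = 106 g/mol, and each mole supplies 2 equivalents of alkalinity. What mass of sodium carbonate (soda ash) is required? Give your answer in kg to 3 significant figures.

(a) 11.8 kg; (b) 10.0 kg

(a) CYA to add: (71 − 32) = 39 mg/L × 302,000 L = 11,780 g cyanuric acid.

(b) Alkalinity to add: (113 − 79) = 34 mg/L as CaCO₃ × 278,000 L = 9452 g as CaCO₃.
(b) Equivalents: 9452 g ÷ 50 g/eq = 189 eq.
(b) Each mole of Na₂CO₃ supplies 2 eq, so 189 / 2 = 94.52 mol.
(b) Mass: 94.52 mol × 106 g/mol = 10,020 g.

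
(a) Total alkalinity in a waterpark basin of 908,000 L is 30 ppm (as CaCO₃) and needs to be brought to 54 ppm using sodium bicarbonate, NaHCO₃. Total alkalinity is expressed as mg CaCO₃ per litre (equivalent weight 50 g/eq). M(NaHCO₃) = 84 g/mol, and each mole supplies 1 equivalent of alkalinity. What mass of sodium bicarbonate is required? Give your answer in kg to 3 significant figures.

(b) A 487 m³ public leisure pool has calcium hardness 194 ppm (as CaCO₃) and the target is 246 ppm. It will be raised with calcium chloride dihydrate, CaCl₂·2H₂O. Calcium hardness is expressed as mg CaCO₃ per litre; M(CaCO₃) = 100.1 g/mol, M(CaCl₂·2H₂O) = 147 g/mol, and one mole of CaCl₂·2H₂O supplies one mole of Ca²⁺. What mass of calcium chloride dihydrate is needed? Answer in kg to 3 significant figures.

(a) Alkalinity to add: (54 − 30) = 24 mg/L as CaCO₃ × 908,000 L = 21,790 g as CaCO₃.
(a) Equivalents: 21,790 g ÷ 50 g/eq = 435.8 eq.
(a) NaHCO₃ supplies 1 eq per mole → 435.8 mol.
(a) Mass: 435.8 mol × 84 g/mol = 36,610 g.

(b) Volume: 487 m³ = 487,000 L.
(b) Hardness to add: (246 − 194) = 52 mg/L as CaCO₃ × 487,000 L = 25,320 g as CaCO₃.
(b) Moles of Ca²⁺ (1 mol Ca²⁺ ≡ 1 mol CaCO₃): 25,320 / 100.1 g/mol = 253 mol.
(b) Mass of CaCl₂·2H₂O: 253 × 147 = 37,190 g.

(a) 36.6 kg; (b) 37.2 kg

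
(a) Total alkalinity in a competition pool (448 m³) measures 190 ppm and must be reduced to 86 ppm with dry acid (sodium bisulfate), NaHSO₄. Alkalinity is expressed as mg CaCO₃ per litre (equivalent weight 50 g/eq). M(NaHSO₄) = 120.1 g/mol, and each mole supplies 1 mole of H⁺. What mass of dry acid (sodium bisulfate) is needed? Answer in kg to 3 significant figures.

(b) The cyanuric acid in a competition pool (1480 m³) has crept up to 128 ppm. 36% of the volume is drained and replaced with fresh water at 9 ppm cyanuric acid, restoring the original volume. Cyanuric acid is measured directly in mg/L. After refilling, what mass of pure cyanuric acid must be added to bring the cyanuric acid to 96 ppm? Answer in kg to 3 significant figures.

(a) Volume: 448 m³ = 448,000 L.
(a) Alkalinity to neutralize: (190 − 86) = 104 mg/L as CaCO₃ × 448,000 L = 46,590 g as CaCO₃.
(a) Equivalents of H⁺ required: 46,590 ÷ 50 g/eq = 931.8 eq = 931.8 mol NaHSO₄.
(a) Mass of NaHSO₄: 931.8 × 120.1 = 111,900 g.

(b) Volume: 1480 m³ = 1,480,000 L.
(b) After draining 36% and refilling: 128 × 0.64 + 9 × 0.36 = 85.16 ppm.
(b) Deficit to target: 96 − 85.16 = 10.84 mg/L.
(b) Mass: 10.84 mg/L × 1,480,000 L = 16,040 g cyanuric acid.

(a) 112 kg; (b) 16.0 kg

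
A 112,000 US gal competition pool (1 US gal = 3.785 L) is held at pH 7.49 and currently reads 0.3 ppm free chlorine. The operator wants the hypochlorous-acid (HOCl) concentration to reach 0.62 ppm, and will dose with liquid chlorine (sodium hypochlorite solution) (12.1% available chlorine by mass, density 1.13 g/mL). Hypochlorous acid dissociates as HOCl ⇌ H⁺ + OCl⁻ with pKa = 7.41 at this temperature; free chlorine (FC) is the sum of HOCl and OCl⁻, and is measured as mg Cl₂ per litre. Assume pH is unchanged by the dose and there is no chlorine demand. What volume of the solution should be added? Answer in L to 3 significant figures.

Volume: 112,000 US gal × 3.785 L/gal = 423,920 L.
[OCl⁻]/[HOCl] = 10^(pH − pKa) = 10^(7.49 − 7.41) = 1.202; fraction as HOCl = 1/(1 + 1.202) = 0.4541.
Free chlorine required for 0.62 ppm HOCl: 0.62 / 0.4541 = 1.365 ppm.
FC to add: 1.365 − 0.3 = 1.065 mg/L as Cl₂.
Cl₂ equivalent: 1.065 mg/L × 423,920 L = 451.6 g.
Product at 12.1% available Cl: 451.6 / 0.121 = 3733 g.
Volume: 3733 g ÷ 1.13 g/mL = 3303 mL.

3.30 L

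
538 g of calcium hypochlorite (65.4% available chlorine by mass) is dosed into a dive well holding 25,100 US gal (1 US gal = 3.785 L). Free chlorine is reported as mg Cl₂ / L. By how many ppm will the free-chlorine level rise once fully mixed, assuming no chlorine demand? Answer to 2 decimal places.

Volume: 25,100 US gal × 3.785 L/gal = 95,004 L.
Available chlorine delivered: 538 g × 0.654 = 351.9 g as Cl₂.
Concentration rise: 351.9 g / 95,004 L = 3.704 mg/L = 3.70 ppm.

3.70 ppm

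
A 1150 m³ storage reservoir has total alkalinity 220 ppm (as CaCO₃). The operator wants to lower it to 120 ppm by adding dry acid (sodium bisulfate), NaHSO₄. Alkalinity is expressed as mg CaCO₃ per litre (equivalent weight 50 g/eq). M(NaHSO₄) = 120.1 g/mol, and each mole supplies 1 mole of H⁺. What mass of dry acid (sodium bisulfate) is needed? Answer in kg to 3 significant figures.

276 kg

Volume: 1150 m³ = 1,150,000 L.
Alkalinity to neutralize: (220 − 120) = 100 mg/L as CaCO₃ × 1,150,000 L = 115,000 g as CaCO₃.
Equivalents of H⁺ required: 115,000 ÷ 50 g/eq = 2300 eq = 2300 mol NaHSO₄.
Mass of NaHSO₄: 2300 × 120.1 = 276,200 g.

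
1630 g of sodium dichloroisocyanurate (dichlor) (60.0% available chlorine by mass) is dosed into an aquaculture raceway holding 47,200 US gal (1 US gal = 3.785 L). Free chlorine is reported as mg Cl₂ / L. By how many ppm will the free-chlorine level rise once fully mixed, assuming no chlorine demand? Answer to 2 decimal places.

5.47 ppm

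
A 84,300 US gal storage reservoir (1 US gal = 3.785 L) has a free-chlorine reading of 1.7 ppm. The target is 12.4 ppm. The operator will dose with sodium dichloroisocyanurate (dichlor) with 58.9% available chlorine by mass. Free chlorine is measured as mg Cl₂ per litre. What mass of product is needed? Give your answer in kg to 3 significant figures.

5.80 kg

Volume: 84,300 US gal × 3.785 L/gal = 319,076 L.
Chlorine deficit: 12.4 − 1.7 = 10.7 ppm = 10.7 mg/L as Cl₂.
Cl₂ equivalent needed: 10.7 mg/L × 319,076 L = 3,414,000 mg = 3414 g.
Product at 58.9% available chlorine: 3414 / 0.589 = 5796 g.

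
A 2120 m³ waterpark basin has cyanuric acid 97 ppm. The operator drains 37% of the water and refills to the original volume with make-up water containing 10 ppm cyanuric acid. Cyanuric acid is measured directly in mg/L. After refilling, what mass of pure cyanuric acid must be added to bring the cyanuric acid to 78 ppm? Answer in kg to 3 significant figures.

28.0 kg

Volume: 2120 m³ = 2,120,000 L.
After draining 37% and refilling: 97 × 0.63 + 10 × 0.37 = 64.81 ppm.
Deficit to target: 78 − 64.81 = 13.19 mg/L.
Mass: 13.19 mg/L × 2,120,000 L = 27,960 g cyanuric acid.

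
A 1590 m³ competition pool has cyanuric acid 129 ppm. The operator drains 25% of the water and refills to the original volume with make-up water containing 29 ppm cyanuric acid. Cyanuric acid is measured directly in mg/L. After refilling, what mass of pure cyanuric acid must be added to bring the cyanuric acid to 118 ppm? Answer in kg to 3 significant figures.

22.3 kg

Volume: 1590 m³ = 1,590,000 L.
After draining 25% and refilling: 129 × 0.75 + 29 × 0.25 = 104 ppm.
Deficit to target: 118 − 104 = 14 mg/L.
Mass: 14 mg/L × 1,590,000 L = 22,260 g cyanuric acid.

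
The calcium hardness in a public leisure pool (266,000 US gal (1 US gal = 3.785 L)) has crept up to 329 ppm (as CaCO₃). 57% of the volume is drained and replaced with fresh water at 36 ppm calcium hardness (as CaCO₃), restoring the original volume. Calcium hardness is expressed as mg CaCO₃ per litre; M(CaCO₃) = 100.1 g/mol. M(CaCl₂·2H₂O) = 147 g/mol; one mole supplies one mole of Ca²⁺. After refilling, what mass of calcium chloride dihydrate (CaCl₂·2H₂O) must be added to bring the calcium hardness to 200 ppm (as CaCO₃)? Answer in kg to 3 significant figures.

Volume: 266,000 US gal × 3.785 L/gal = 1,006,810 L.
After draining 57% and refilling: 329 × 0.43 + 36 × 0.57 = 161.99 ppm.
Deficit to target: 200 − 161.99 = 38.01 mg/L.
As CaCO₃: 38.01 mg/L × 1,006,810 L = 38,270 g; ÷ 100.1 = 382.3 mol Ca²⁺.
Mass: 382.3 × 147 = 56,200 g.

56.2 kg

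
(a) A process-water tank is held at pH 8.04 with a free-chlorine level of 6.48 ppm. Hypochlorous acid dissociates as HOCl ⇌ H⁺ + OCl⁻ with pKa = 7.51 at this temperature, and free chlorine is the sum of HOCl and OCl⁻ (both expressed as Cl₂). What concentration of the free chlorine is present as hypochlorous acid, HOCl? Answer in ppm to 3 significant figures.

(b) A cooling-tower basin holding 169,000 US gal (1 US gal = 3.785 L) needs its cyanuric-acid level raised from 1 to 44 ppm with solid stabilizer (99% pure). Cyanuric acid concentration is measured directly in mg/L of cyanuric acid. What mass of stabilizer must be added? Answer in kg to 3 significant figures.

(a) 1.48 ppm; (b) 27.8 kg

(a) [OCl⁻]/[HOCl] = 10^(pH − pKa) = 10^(8.04 − 7.51) = 10^0.53 = 3.388.
(a) Fraction as HOCl = 1 / (1 + 3.388) = 0.2279.
(a) HOCl = 0.2279 × 6.48 ppm = 1.477 ppm.

(b) Volume: 169,000 US gal × 3.785 L/gal = 639,665 L.
(b) CYA to add: (44 − 1) = 43 mg/L × 639,665 L = 27,510 g cyanuric acid.
(b) At 99% purity: 27,510 / 0.99 = 27,780 g product.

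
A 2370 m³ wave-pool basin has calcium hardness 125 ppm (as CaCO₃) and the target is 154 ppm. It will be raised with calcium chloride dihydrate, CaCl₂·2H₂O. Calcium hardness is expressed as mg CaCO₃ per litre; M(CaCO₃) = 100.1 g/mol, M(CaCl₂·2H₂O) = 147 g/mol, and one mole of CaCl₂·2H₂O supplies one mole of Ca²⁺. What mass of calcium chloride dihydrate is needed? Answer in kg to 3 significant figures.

101 kg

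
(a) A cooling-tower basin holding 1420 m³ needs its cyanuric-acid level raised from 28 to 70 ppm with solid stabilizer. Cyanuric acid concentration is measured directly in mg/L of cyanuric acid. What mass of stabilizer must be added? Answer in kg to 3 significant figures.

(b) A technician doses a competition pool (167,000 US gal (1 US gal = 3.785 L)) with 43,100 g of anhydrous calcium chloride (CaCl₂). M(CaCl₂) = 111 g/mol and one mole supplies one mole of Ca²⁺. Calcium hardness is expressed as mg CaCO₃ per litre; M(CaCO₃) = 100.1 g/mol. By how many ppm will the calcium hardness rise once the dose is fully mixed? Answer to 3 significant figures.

(a) 59.6 kg; (b) 61.5 ppm

(a) Volume: 1420 m³ = 1,420,000 L.
(a) CYA to add: (70 − 28) = 42 mg/L × 1,420,000 L = 59,640 g cyanuric acid.

(b) Volume: 167,000 US gal × 3.785 L/gal = 632,095 L.
(b) Moles of Ca²⁺: 43,100 g ÷ 111 g/mol = 388.3 mol.
(b) As CaCO₃: 388.3 mol × 100.1 g/mol = 38,870 g.
(b) Rise: 38,870 g / 632,095 L × 1000 = 61.49 mg/L.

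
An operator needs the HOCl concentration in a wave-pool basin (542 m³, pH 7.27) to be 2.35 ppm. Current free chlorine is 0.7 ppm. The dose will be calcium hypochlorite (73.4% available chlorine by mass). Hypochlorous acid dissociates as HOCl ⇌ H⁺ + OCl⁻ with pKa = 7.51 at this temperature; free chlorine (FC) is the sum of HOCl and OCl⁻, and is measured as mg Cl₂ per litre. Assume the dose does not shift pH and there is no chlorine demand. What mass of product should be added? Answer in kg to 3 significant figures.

2.22 kg

Volume: 542 m³ = 542,000 L.
[OCl⁻]/[HOCl] = 10^(pH − pKa) = 10^(7.27 − 7.51) = 0.5754; fraction as HOCl = 1/(1 + 0.5754) = 0.6347.
Free chlorine required for 2.35 ppm HOCl: 2.35 / 0.6347 = 3.702 ppm.
FC to add: 3.702 − 0.7 = 3.002 mg/L as Cl₂.
Cl₂ equivalent: 3.002 mg/L × 542,000 L = 1627 g.
Product at 73.4% available Cl: 1627 / 0.734 = 2217 g.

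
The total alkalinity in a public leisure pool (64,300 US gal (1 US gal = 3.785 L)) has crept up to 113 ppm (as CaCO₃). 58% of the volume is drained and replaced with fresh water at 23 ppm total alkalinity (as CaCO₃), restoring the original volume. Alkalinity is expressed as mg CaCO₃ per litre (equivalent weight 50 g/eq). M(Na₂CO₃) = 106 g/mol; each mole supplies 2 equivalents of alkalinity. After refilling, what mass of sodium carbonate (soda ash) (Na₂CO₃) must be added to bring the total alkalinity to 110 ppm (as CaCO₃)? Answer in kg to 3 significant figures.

12.7 kg

Volume: 64,300 US gal × 3.785 L/gal = 243,376 L.
After draining 58% and refilling: 113 × 0.42 + 23 × 0.58 = 60.8 ppm.
Deficit to target: 110 − 60.8 = 49.2 mg/L.
As CaCO₃: 49.2 mg/L × 243,376 L = 11,970 g; ÷ 50 g/eq ÷ 2 = 119.7 mol Na₂CO₃.
Mass: 119.7 × 106 = 12,690 g.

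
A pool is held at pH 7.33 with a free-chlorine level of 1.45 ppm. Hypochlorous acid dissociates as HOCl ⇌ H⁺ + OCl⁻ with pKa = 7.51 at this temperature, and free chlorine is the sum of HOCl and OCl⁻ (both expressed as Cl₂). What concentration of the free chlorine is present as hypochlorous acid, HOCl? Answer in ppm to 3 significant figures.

0.873 ppm

[OCl⁻]/[HOCl] = 10^(pH − pKa) = 10^(7.33 − 7.51) = 10^-0.18 = 0.6607.
Fraction as HOCl = 1 / (1 + 0.6607) = 0.6022.
HOCl = 0.6022 × 1.45 ppm = 0.8731 ppm.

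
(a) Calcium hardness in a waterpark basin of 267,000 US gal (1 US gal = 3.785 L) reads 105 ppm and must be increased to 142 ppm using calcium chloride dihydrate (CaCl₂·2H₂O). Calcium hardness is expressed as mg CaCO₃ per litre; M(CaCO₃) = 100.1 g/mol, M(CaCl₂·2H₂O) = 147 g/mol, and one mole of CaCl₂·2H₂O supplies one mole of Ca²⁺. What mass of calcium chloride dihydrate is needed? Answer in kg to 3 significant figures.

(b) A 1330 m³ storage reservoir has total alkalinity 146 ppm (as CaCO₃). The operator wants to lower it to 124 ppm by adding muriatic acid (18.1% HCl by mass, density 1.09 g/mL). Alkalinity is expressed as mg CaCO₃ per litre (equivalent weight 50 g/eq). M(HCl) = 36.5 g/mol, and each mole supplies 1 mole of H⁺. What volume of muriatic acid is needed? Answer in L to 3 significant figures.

(a) 54.9 kg; (b) 108 L

(a) Volume: 267,000 US gal × 3.785 L/gal = 1,010,595 L.
(a) Hardness to add: (142 − 105) = 37 mg/L as CaCO₃ × 1,010,595 L = 37,390 g as CaCO₃.
(a) Moles of Ca²⁺ (1 mol Ca²⁺ ≡ 1 mol CaCO₃): 37,390 / 100.1 g/mol = 373.5 mol.
(a) Mass of CaCl₂·2H₂O: 373.5 × 147 = 54,910 g.

(b) Volume: 1330 m³ = 1,330,000 L.
(b) Alkalinity to neutralize: (146 − 124) = 22 mg/L as CaCO₃ × 1,330,000 L = 29,260 g as CaCO₃.
(b) Equivalents of H⁺ required: 29,260 ÷ 50 g/eq = 585.2 eq = 585.2 mol HCl.
(b) Mass of HCl: 585.2 × 36.5 = 21,360 g.
(b) Mass of 18.1% solution: 21,360 / 0.181 = 118,000 g.
(b) Volume: 118,000 g ÷ 1.09 g/mL = 108,300 mL.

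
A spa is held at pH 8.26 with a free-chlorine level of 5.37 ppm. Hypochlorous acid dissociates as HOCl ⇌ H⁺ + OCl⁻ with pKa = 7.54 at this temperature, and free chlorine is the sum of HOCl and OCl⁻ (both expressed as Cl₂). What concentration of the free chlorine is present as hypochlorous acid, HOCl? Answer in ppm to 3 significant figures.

[OCl⁻]/[HOCl] = 10^(pH − pKa) = 10^(8.26 − 7.54) = 10^0.72 = 5.248.
Fraction as HOCl = 1 / (1 + 5.248) = 0.16.
HOCl = 0.16 × 5.37 ppm = 0.8595 ppm.

0.859 ppm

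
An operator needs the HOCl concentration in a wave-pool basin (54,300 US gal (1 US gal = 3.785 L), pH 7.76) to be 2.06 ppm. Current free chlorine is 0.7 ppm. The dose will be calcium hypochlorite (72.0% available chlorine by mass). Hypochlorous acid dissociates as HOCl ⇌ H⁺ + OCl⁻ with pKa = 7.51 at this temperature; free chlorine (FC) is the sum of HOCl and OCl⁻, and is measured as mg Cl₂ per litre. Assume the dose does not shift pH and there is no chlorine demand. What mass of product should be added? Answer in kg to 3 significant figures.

1.43 kg

Volume: 54,300 US gal × 3.785 L/gal = 205,526 L.
[OCl⁻]/[HOCl] = 10^(pH − pKa) = 10^(7.76 − 7.51) = 1.778; fraction as HOCl = 1/(1 + 1.778) = 0.3599.
Free chlorine required for 2.06 ppm HOCl: 2.06 / 0.3599 = 5.723 ppm.
FC to add: 5.723 − 0.7 = 5.023 mg/L as Cl₂.
Cl₂ equivalent: 5.023 mg/L × 205,526 L = 1032 g.
Product at 72.0% available Cl: 1032 / 0.72 = 1434 g.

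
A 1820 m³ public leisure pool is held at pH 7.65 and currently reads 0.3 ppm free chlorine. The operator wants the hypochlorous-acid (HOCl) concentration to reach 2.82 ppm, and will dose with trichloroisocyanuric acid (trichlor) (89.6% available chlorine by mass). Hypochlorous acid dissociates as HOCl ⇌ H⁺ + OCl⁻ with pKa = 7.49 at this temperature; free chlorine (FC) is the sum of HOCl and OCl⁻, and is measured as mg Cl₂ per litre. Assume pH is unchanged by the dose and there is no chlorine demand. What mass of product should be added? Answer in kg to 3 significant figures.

13.4 kg

Volume: 1820 m³ = 1,820,000 L.
[OCl⁻]/[HOCl] = 10^(pH − pKa) = 10^(7.65 − 7.49) = 1.445; fraction as HOCl = 1/(1 + 1.445) = 0.4089.
Free chlorine required for 2.82 ppm HOCl: 2.82 / 0.4089 = 6.896 ppm.
FC to add: 6.896 − 0.3 = 6.596 mg/L as Cl₂.
Cl₂ equivalent: 6.596 mg/L × 1,820,000 L = 12,000 g.
Product at 89.6% available Cl: 12,000 / 0.896 = 13,400 g.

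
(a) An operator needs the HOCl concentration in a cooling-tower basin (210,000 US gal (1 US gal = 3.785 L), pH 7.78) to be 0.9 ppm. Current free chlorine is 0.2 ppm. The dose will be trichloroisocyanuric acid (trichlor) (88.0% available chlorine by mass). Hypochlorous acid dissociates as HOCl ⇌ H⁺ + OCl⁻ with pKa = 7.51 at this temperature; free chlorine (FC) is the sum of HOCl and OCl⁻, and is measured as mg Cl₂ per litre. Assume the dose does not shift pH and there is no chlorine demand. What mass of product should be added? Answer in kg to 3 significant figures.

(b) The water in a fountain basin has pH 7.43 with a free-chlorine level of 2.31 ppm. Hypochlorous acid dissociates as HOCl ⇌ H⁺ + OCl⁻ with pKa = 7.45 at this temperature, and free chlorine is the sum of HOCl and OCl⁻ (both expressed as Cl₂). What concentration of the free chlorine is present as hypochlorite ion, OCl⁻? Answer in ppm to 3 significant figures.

(a) 2.15 kg; (b) 1.13 ppm

(a) Volume: 210,000 US gal × 3.785 L/gal = 794,850 L.
(a) [OCl⁻]/[HOCl] = 10^(pH − pKa) = 10^(7.78 − 7.51) = 1.862; fraction as HOCl = 1/(1 + 1.862) = 0.3494.
(a) Free chlorine required for 0.9 ppm HOCl: 0.9 / 0.3494 = 2.576 ppm.
(a) FC to add: 2.576 − 0.2 = 2.376 mg/L as Cl₂.
(a) Cl₂ equivalent: 2.376 mg/L × 794,850 L = 1888 g.
(a) Product at 88.0% available Cl: 1888 / 0.88 = 2146 g.

(b) [OCl⁻]/[HOCl] = 10^(pH − pKa) = 10^(7.43 − 7.45) = 10^-0.02 = 0.955.
(b) Fraction as HOCl = 1 / (1 + 0.955) = 0.5115.
(b) OCl⁻ = (1 − 0.5115) × 2.31 ppm = 1.128 ppm.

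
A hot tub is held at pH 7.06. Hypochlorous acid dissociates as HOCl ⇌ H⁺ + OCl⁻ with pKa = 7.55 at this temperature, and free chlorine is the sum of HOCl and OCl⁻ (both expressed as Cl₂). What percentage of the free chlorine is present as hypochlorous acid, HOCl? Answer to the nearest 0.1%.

75.6%

[OCl⁻]/[HOCl] = 10^(pH − pKa) = 10^(7.06 − 7.55) = 10^-0.49 = 0.3236.
Fraction as HOCl = 1 / (1 + 0.3236) = 0.7555.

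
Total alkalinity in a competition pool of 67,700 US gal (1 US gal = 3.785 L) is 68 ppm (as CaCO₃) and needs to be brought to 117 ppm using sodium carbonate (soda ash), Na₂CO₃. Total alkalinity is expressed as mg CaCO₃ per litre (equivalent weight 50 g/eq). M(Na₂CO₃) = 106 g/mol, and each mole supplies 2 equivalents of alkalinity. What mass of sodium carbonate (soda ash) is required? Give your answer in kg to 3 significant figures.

Volume: 67,700 US gal × 3.785 L/gal = 256,244 L.
Alkalinity to add: (117 − 68) = 49 mg/L as CaCO₃ × 256,244 L = 12,560 g as CaCO₃.
Equivalents: 12,560 g ÷ 50 g/eq = 251.1 eq.
Each mole of Na₂CO₃ supplies 2 eq, so 251.1 / 2 = 125.6 mol.
Mass: 125.6 mol × 106 g/mol = 13,310 g.

13.3 kg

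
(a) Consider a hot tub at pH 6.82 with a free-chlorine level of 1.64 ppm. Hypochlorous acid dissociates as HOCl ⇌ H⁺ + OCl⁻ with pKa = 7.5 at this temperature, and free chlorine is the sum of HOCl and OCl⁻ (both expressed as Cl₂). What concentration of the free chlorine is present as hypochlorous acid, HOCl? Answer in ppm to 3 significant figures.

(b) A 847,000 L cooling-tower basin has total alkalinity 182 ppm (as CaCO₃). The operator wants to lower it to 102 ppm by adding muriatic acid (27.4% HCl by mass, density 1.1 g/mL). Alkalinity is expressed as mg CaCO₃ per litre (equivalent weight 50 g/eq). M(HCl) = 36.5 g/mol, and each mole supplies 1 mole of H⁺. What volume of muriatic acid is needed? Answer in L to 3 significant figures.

(a) 1.36 ppm; (b) 164 L

(a) [OCl⁻]/[HOCl] = 10^(pH − pKa) = 10^(6.82 − 7.5) = 10^-0.68 = 0.2089.
(a) Fraction as HOCl = 1 / (1 + 0.2089) = 0.8272.
(a) HOCl = 0.8272 × 1.64 ppm = 1.357 ppm.

(b) Alkalinity to neutralize: (182 − 102) = 80 mg/L as CaCO₃ × 847,000 L = 67,760 g as CaCO₃.
(b) Equivalents of H⁺ required: 67,760 ÷ 50 g/eq = 1355 eq = 1355 mol HCl.
(b) Mass of HCl: 1355 × 36.5 = 49,460 g.
(b) Mass of 27.4% solution: 49,460 / 0.274 = 180,500 g.
(b) Volume: 180,500 g ÷ 1.1 g/mL = 164,100 mL.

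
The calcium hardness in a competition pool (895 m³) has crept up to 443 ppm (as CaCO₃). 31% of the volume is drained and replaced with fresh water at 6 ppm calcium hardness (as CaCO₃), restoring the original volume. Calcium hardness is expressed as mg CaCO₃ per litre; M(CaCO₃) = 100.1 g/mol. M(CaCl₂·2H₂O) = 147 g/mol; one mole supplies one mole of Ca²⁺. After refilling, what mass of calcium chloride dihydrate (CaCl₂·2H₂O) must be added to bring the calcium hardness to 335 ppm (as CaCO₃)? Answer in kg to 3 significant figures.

36.1 kg

Volume: 895 m³ = 895,000 L.
After draining 31% and refilling: 443 × 0.69 + 6 × 0.31 = 307.53 ppm.
Deficit to target: 335 − 307.53 = 27.47 mg/L.
As CaCO₃: 27.47 mg/L × 895,000 L = 24,590 g; ÷ 100.1 = 245.6 mol Ca²⁺.
Mass: 245.6 × 147 = 36,100 g.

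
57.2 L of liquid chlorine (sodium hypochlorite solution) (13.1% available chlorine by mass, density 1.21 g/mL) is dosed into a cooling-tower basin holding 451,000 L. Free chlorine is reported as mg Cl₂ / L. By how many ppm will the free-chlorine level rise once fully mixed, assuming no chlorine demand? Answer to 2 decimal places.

Mass of solution: 57.2 L × 1000 mL/L × 1.21 g/mL = 69,210 g.
Available chlorine delivered: 69,210 g × 0.131 = 9067 g as Cl₂.
Concentration rise: 9067 g / 451,000 L = 20.1 mg/L = 20.10 ppm.

20.10 ppm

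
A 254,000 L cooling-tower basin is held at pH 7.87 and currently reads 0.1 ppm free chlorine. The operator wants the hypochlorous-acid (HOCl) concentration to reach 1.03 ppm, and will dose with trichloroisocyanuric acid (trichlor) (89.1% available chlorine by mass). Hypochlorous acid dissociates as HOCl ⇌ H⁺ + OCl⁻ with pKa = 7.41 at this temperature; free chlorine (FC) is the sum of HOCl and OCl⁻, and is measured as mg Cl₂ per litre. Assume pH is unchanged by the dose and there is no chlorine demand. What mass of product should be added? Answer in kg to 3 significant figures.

[OCl⁻]/[HOCl] = 10^(pH − pKa) = 10^(7.87 − 7.41) = 2.884; fraction as HOCl = 1/(1 + 2.884) = 0.2575.
Free chlorine required for 1.03 ppm HOCl: 1.03 / 0.2575 = 4.001 ppm.
FC to add: 4.001 − 0.1 = 3.901 mg/L as Cl₂.
Cl₂ equivalent: 3.901 mg/L × 254,000 L = 990.7 g.
Product at 89.1% available Cl: 990.7 / 0.891 = 1112 g.

1.11 kg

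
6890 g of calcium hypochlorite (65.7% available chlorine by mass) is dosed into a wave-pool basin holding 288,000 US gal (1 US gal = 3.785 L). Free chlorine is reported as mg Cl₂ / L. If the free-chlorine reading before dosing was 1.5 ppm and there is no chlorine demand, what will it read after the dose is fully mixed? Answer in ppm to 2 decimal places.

5.65 ppm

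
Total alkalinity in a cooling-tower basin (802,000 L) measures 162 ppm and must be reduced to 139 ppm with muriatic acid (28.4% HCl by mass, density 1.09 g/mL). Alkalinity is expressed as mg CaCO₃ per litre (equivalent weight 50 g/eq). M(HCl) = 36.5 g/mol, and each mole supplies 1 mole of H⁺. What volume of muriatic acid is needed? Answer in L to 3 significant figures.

43.5 L

Alkalinity to neutralize: (162 − 139) = 23 mg/L as CaCO₃ × 802,000 L = 18,450 g as CaCO₃.
Equivalents of H⁺ required: 18,450 ÷ 50 g/eq = 368.9 eq = 368.9 mol HCl.
Mass of HCl: 368.9 × 36.5 = 13,470 g.
Mass of 28.4% solution: 13,470 / 0.284 = 47,410 g.
Volume: 47,410 g ÷ 1.09 g/mL = 43,500 mL.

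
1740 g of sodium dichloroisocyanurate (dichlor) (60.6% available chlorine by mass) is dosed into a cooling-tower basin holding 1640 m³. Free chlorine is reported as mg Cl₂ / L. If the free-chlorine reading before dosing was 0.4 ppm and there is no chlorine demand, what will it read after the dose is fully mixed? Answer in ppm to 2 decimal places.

1.04 ppm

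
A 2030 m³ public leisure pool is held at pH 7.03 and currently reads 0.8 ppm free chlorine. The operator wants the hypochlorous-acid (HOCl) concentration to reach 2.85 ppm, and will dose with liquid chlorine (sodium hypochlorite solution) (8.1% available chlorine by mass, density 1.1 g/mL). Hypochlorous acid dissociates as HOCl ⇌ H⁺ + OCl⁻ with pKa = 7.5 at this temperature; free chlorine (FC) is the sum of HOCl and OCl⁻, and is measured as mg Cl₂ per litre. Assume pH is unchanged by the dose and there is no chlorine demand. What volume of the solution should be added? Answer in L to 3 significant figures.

Volume: 2030 m³ = 2,030,000 L.
[OCl⁻]/[HOCl] = 10^(pH − pKa) = 10^(7.03 − 7.5) = 0.3388; fraction as HOCl = 1/(1 + 0.3388) = 0.7469.
Free chlorine required for 2.85 ppm HOCl: 2.85 / 0.7469 = 3.816 ppm.
FC to add: 3.816 − 0.8 = 3.016 mg/L as Cl₂.
Cl₂ equivalent: 3.016 mg/L × 2,030,000 L = 6122 g.
Product at 8.1% available Cl: 6122 / 0.081 = 75,580 g.
Volume: 75,580 g ÷ 1.1 g/mL = 68,710 mL.

68.7 L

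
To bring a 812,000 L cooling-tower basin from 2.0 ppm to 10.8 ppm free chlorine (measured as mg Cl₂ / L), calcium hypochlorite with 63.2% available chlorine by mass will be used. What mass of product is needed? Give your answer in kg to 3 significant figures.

Chlorine deficit: 10.8 − 2.0 = 8.8 ppm = 8.8 mg/L as Cl₂.
Cl₂ equivalent needed: 8.8 mg/L × 812,000 L = 7,146,000 mg = 7146 g.
Product at 63.2% available chlorine: 7146 / 0.632 = 11,310 g.

11.3 kg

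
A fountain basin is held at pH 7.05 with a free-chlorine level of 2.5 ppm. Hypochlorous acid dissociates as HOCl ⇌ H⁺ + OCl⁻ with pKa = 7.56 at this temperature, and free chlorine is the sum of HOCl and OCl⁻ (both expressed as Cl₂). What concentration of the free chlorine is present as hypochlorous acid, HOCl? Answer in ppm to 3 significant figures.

[OCl⁻]/[HOCl] = 10^(pH − pKa) = 10^(7.05 − 7.56) = 10^-0.51 = 0.309.
Fraction as HOCl = 1 / (1 + 0.309) = 0.7639.
HOCl = 0.7639 × 2.5 ppm = 1.91 ppm.

1.91 ppm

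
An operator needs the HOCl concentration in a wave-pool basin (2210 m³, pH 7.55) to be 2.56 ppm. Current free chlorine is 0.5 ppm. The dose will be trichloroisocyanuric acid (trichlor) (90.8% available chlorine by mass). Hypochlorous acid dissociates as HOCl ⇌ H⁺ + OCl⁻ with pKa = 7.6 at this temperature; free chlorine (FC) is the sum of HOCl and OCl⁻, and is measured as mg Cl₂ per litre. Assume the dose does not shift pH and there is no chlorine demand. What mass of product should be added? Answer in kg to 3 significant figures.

10.6 kg

Volume: 2210 m³ = 2,210,000 L.
[OCl⁻]/[HOCl] = 10^(pH − pKa) = 10^(7.55 − 7.6) = 0.8913; fraction as HOCl = 1/(1 + 0.8913) = 0.5288.
Free chlorine required for 2.56 ppm HOCl: 2.56 / 0.5288 = 4.842 ppm.
FC to add: 4.842 − 0.5 = 4.342 mg/L as Cl₂.
Cl₂ equivalent: 4.342 mg/L × 2,210,000 L = 9595 g.
Product at 90.8% available Cl: 9595 / 0.908 = 10,570 g.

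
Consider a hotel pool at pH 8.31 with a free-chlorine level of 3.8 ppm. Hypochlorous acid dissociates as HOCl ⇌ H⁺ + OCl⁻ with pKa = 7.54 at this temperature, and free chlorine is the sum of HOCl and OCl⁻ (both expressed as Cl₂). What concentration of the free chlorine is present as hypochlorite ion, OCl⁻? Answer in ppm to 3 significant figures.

3.25 ppm

[OCl⁻]/[HOCl] = 10^(pH − pKa) = 10^(8.31 − 7.54) = 10^0.77 = 5.888.
Fraction as HOCl = 1 / (1 + 5.888) = 0.1452.
OCl⁻ = (1 − 0.1452) × 3.8 ppm = 3.248 ppm.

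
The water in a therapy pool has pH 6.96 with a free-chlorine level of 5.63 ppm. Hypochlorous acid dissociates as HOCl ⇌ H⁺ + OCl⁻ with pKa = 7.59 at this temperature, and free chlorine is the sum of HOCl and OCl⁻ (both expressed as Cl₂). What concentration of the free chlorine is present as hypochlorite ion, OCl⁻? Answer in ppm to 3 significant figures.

1.07 ppm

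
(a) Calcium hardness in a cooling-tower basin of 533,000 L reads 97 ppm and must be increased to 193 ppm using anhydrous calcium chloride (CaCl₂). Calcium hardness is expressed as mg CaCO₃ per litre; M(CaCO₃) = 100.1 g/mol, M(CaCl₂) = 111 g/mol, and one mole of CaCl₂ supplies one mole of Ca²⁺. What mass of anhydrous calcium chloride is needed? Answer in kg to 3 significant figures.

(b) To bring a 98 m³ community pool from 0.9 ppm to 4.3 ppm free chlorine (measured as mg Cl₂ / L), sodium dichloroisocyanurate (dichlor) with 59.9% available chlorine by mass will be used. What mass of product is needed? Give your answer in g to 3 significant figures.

(a) Hardness to add: (193 − 97) = 96 mg/L as CaCO₃ × 533,000 L = 51,170 g as CaCO₃.
(a) Moles of Ca²⁺ (1 mol Ca²⁺ ≡ 1 mol CaCO₃): 51,170 / 100.1 g/mol = 511.2 mol.
(a) Mass of CaCl₂: 511.2 × 111 = 56,740 g.

(b) Volume: 98 m³ = 98,000 L.
(b) Chlorine deficit: 4.3 − 0.9 = 3.4 ppm = 3.4 mg/L as Cl₂.
(b) Cl₂ equivalent needed: 3.4 mg/L × 98,000 L = 333,200 mg = 333.2 g.
(b) Product at 59.9% available chlorine: 333.2 / 0.599 = 556.3 g.

(a) 56.7 kg; (b) 556 g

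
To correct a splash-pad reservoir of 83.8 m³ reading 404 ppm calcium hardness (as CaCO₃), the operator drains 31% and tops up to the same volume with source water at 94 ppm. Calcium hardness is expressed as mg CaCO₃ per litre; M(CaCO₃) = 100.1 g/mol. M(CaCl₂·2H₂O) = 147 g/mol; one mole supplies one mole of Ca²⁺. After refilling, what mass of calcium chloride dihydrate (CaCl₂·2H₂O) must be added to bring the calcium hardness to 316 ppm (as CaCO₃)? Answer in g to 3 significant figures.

997 g

Volume: 83.8 m³ = 83,800 L.
After draining 31% and refilling: 404 × 0.69 + 94 × 0.31 = 307.9 ppm.
Deficit to target: 316 − 307.9 = 8.1 mg/L.
As CaCO₃: 8.1 mg/L × 83,800 L = 678.8 g; ÷ 100.1 = 6.781 mol Ca²⁺.
Mass: 6.781 × 147 = 996.8 g.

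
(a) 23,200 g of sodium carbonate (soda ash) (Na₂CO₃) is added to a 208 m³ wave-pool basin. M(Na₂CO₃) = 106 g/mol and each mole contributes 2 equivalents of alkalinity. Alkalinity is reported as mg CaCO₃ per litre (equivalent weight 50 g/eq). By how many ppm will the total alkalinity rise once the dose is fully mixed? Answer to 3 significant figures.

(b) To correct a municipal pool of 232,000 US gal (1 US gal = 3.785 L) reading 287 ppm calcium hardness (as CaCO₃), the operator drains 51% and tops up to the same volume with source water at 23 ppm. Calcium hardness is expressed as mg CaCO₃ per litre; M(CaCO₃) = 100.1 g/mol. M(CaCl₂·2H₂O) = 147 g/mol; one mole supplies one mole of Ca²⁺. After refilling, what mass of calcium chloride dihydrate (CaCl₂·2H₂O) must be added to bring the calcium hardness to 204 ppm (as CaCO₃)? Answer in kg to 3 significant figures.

(a) Volume: 208 m³ = 208,000 L.
(a) Moles of Na₂CO₃: 23,200 g ÷ 106 g/mol = 218.9 mol → 437.7 eq of alkalinity.
(a) As CaCO₃: 437.7 eq × 50 g/eq = 21,890 g.
(a) Rise: 21,890 g / 208,000 L × 1000 = 105.2 mg/L.

(b) Volume: 232,000 US gal × 3.785 L/gal = 878,120 L.
(b) After draining 51% and refilling: 287 × 0.49 + 23 × 0.51 = 152.36 ppm.
(b) Deficit to target: 204 − 152.36 = 51.64 mg/L.
(b) As CaCO₃: 51.64 mg/L × 878,120 L = 45,350 g; ÷ 100.1 = 453 mol Ca²⁺.
(b) Mass: 453 × 147 = 66,590 g.

(a) 105 ppm; (b) 66.6 kg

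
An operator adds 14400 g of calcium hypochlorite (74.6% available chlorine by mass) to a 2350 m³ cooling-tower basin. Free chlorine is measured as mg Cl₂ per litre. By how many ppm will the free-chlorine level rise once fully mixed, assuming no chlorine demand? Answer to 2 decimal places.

Volume: 2350 m³ = 2,350,000 L.
Available chlorine delivered: 14,400 g × 0.746 = 10,740 g as Cl₂.
Concentration rise: 10,740 g / 2,350,000 L = 4.571 mg/L = 4.57 ppm.

4.57 ppm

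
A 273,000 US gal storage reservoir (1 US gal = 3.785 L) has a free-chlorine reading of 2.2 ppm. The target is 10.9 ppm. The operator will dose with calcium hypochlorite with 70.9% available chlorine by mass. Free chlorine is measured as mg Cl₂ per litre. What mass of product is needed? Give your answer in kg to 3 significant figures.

12.7 kg

Volume: 273,000 US gal × 3.785 L/gal = 1,033,305 L.
Chlorine deficit: 10.9 − 2.2 = 8.7 ppm = 8.7 mg/L as Cl₂.
Cl₂ equivalent needed: 8.7 mg/L × 1,033,305 L = 8,990,000 mg = 8990 g.
Product at 70.9% available chlorine: 8990 / 0.709 = 12,680 g.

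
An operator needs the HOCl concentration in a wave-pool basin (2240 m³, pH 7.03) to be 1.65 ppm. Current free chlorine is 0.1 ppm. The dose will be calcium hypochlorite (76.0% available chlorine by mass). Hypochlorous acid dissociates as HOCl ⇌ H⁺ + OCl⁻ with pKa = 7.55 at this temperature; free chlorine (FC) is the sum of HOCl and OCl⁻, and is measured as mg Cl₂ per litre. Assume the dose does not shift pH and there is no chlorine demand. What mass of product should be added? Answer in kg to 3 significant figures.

6.04 kg

Volume: 2240 m³ = 2,240,000 L.
[OCl⁻]/[HOCl] = 10^(pH − pKa) = 10^(7.03 − 7.55) = 0.302; fraction as HOCl = 1/(1 + 0.302) = 0.7681.
Free chlorine required for 1.65 ppm HOCl: 1.65 / 0.7681 = 2.148 ppm.
FC to add: 2.148 − 0.1 = 2.048 mg/L as Cl₂.
Cl₂ equivalent: 2.048 mg/L × 2,240,000 L = 4588 g.
Product at 76.0% available Cl: 4588 / 0.76 = 6037 g.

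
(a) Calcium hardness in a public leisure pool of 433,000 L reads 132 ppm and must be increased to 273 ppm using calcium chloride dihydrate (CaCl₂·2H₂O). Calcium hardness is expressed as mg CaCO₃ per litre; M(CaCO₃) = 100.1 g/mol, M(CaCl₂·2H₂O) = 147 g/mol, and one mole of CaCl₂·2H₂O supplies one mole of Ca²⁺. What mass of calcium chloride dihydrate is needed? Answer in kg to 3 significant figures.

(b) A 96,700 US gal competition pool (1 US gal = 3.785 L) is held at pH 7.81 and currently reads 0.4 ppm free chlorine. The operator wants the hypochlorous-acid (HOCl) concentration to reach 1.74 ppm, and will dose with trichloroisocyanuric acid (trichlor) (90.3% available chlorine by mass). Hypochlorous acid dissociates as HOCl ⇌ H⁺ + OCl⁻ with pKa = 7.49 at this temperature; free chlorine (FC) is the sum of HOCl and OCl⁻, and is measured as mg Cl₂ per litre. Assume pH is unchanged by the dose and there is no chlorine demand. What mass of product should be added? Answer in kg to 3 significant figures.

(a) 89.7 kg; (b) 2.02 kg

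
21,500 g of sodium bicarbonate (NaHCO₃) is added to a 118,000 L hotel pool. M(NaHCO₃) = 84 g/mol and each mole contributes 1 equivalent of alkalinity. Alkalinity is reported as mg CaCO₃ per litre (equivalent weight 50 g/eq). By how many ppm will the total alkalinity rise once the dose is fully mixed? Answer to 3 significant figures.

Moles of NaHCO₃: 21,500 g ÷ 84 g/mol = 256 mol → 256 eq of alkalinity.
As CaCO₃: 256 eq × 50 g/eq = 12,800 g.
Rise: 12,800 g / 118,000 L × 1000 = 108.5 mg/L.

108 ppm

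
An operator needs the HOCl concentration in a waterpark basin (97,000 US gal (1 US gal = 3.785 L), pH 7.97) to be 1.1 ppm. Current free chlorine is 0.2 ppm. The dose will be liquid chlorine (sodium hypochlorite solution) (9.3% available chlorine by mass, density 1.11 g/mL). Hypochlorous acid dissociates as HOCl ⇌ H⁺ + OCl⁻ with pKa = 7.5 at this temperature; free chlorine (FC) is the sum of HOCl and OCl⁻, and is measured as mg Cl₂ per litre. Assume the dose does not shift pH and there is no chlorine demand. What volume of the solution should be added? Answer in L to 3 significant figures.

14.7 L

Volume: 97,000 US gal × 3.785 L/gal = 367,145 L.
[OCl⁻]/[HOCl] = 10^(pH − pKa) = 10^(7.97 − 7.5) = 2.951; fraction as HOCl = 1/(1 + 2.951) = 0.2531.
Free chlorine required for 1.1 ppm HOCl: 1.1 / 0.2531 = 4.346 ppm.
FC to add: 4.346 − 0.2 = 4.146 mg/L as Cl₂.
Cl₂ equivalent: 4.146 mg/L × 367,145 L = 1522 g.
Product at 9.3% available Cl: 1522 / 0.093 = 16,370 g.
Volume: 16,370 g ÷ 1.11 g/mL = 14,750 mL.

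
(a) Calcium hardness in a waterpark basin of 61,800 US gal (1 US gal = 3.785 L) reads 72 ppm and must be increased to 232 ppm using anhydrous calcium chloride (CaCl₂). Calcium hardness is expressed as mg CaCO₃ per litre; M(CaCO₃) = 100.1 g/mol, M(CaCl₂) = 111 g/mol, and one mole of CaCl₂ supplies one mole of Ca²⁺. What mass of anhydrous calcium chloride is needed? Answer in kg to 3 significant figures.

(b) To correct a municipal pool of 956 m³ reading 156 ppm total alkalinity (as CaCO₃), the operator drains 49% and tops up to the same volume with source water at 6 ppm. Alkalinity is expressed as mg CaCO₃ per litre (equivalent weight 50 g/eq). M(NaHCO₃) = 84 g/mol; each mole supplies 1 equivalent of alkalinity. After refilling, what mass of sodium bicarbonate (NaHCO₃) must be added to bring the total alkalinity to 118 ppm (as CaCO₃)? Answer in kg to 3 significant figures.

(a) Volume: 61,800 US gal × 3.785 L/gal = 233,913 L.
(a) Hardness to add: (232 − 72) = 160 mg/L as CaCO₃ × 233,913 L = 37,430 g as CaCO₃.
(a) Moles of Ca²⁺ (1 mol Ca²⁺ ≡ 1 mol CaCO₃): 37,430 / 100.1 g/mol = 373.9 mol.
(a) Mass of CaCl₂: 373.9 × 111 = 41,500 g.

(b) Volume: 956 m³ = 956,000 L.
(b) After draining 49% and refilling: 156 × 0.51 + 6 × 0.49 = 82.5 ppm.
(b) Deficit to target: 118 − 82.5 = 35.5 mg/L.
(b) As CaCO₃: 35.5 mg/L × 956,000 L = 33,940 g; ÷ 50 g/eq ÷ 1 = 678.8 mol NaHCO₃.
(b) Mass: 678.8 × 84 = 57,020 g.

(a) 41.5 kg; (b) 57.0 kg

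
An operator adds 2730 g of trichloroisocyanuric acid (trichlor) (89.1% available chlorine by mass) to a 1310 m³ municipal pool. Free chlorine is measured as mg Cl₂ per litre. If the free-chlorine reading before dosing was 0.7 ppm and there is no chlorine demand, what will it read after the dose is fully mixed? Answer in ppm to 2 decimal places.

2.56 ppm

Volume: 1310 m³ = 1,310,000 L.
Available chlorine delivered: 2730 g × 0.891 = 2432 g as Cl₂.
Concentration rise: 2432 g / 1,310,000 L = 1.857 mg/L = 1.86 ppm.
Final FC: 0.7 + 1.86 = 2.56 ppm.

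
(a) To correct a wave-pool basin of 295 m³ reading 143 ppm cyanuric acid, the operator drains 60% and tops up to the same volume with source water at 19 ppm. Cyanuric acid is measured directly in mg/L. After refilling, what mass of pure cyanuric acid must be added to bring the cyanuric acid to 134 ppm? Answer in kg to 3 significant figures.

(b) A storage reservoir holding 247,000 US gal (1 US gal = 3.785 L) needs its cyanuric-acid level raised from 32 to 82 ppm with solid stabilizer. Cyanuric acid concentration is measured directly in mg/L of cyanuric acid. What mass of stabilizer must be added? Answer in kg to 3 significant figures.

(a) 19.3 kg; (b) 46.7 kg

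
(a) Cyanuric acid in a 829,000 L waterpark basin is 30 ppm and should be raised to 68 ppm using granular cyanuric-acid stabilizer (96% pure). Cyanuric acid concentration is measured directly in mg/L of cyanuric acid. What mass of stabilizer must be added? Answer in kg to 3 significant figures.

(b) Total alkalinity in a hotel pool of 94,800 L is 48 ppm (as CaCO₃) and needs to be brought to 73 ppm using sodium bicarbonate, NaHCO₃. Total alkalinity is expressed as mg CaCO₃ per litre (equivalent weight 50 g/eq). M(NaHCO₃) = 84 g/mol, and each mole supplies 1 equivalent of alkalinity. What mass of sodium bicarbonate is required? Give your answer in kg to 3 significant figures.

(a) 32.8 kg; (b) 3.98 kg

(a) CYA to add: (68 − 30) = 38 mg/L × 829,000 L = 31,500 g cyanuric acid.
(a) At 96% purity: 31,500 / 0.96 = 32,810 g product.

(b) Alkalinity to add: (73 − 48) = 25 mg/L as CaCO₃ × 94,800 L = 2370 g as CaCO₃.
(b) Equivalents: 2370 g ÷ 50 g/eq = 47.4 eq.
(b) NaHCO₃ supplies 1 eq per mole → 47.4 mol.
(b) Mass: 47.4 mol × 84 g/mol = 3982 g.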